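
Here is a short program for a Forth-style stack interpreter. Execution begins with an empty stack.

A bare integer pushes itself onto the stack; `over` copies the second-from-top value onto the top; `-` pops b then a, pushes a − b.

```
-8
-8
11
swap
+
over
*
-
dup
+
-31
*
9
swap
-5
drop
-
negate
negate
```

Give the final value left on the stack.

1001

-8     → [-8]
-8     → [-8, -8]
11     → [-8, -8, 11]
swap   → [-8, 11, -8]
+      → [-8, 3]
over   → [-8, 3, -8]
*      → [-8, -24]
-      → [16]
dup    → [16, 16]
+      → [32]
-31    → [32, -31]
*      → [-992]
9      → [-992, 9]
swap   → [9, -992]
-5     → [9, -992, -5]
drop   → [9, -992]
-      → [1001]
negate → [-1001]
negate → [1001]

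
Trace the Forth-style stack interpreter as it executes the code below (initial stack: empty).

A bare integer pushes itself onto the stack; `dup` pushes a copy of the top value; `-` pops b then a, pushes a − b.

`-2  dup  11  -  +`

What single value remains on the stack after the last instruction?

-15

-2   [-2]
dup  [-2, -2]
11   [-2, -2, 11]
-    [-2, -13]
+    [-15]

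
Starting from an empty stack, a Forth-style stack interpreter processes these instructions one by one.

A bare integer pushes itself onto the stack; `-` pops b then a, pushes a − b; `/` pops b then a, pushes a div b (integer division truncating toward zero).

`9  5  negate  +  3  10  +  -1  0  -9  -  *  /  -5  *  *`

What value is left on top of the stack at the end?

9       9
5       9 5
negate  9 -5
+       4
3       4 3
10      4 3 10
+       4 13
-1      4 13 -1
0       4 13 -1 0
-9      4 13 -1 0 -9
-       4 13 -1 9
*       4 13 -9
/       4 -1
-5      4 -1 -5
*       4 5
*       20

20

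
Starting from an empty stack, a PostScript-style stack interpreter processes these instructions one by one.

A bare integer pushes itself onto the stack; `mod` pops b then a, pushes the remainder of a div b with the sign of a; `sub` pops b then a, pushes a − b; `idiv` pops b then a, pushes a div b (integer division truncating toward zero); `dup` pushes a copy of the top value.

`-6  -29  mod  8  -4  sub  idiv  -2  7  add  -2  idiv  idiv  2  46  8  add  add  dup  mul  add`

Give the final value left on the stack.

-6   → -6
-29  → -6 -29
mod  → -6
8    → -6 8
-4   → -6 8 -4
sub  → -6 12
idiv → 0
-2   → 0 -2
7    → 0 -2 7
add  → 0 5
-2   → 0 5 -2
idiv → 0 -2
idiv → 0
2    → 0 2
46   → 0 2 46
8    → 0 2 46 8
add  → 0 2 54
add  → 0 56
dup  → 0 56 56
mul  → 0 3136
add  → 3136

3136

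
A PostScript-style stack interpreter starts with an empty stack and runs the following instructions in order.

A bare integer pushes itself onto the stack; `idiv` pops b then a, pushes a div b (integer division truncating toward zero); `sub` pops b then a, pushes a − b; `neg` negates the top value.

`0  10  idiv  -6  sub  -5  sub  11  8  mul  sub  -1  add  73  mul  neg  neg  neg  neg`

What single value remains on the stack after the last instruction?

-5694

0    → [0]
10   → [0, 10]
idiv → [0]
-6   → [0, -6]
sub  → [6]
-5   → [6, -5]
sub  → [11]
11   → [11, 11]
8    → [11, 11, 8]
mul  → [11, 88]
sub  → [-77]
-1   → [-77, -1]
add  → [-78]
73   → [-78, 73]
mul  → [-5694]
neg  → [5694]
neg  → [-5694]
neg  → [5694]
neg  → [-5694]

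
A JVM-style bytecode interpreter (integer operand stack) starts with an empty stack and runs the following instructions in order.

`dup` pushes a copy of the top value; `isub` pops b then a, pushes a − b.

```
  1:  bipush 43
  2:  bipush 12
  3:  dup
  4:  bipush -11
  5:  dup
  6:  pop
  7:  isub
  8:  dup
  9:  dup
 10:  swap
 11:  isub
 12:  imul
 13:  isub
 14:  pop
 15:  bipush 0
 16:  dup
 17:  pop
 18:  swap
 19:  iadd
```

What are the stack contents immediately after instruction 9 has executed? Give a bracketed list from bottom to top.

[43, 12, 23, 23, 23]

bipush 43  → [43]
bipush 12  → [43, 12]
dup        → [43, 12, 12]
bipush -11 → [43, 12, 12, -11]
dup        → [43, 12, 12, -11, -11]
pop        → [43, 12, 12, -11]
isub       → [43, 12, 23]
dup        → [43, 12, 23, 23]
dup        → [43, 12, 23, 23, 23]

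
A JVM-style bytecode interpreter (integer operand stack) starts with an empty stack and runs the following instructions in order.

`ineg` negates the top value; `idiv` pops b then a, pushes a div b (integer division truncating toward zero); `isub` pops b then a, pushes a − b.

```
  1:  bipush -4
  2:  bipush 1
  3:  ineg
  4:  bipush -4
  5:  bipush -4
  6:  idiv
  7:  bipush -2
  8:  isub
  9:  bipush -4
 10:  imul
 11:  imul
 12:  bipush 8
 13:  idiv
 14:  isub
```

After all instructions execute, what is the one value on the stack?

-5

bipush -4  [-4]
bipush 1   [-4, 1]
ineg       [-4, -1]
bipush -4  [-4, -1, -4]
bipush -4  [-4, -1, -4, -4]
idiv       [-4, -1, 1]
bipush -2  [-4, -1, 1, -2]
isub       [-4, -1, 3]
bipush -4  [-4, -1, 3, -4]
imul       [-4, -1, -12]
imul       [-4, 12]
bipush 8   [-4, 12, 8]
idiv       [-4, 1]
isub       [-5]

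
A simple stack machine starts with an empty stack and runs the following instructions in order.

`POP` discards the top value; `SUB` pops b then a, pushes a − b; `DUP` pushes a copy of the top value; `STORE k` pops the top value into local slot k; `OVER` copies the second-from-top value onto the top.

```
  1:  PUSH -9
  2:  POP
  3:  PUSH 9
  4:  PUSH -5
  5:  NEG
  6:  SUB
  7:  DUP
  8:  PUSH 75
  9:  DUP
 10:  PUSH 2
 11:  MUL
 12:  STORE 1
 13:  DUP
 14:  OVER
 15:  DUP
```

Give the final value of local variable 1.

PUSH -9 → -9
POP     → (empty)
PUSH 9  → 9
PUSH -5 → 9 -5
NEG     → 9 5
SUB     → 4
DUP     → 4 4
PUSH 75 → 4 4 75
DUP     → 4 4 75 75
PUSH 2  → 4 4 75 75 2
MUL     → 4 4 75 150
STORE 1 → 4 4 75
DUP     → 4 4 75 75
OVER    → 4 4 75 75 75
DUP     → 4 4 75 75 75 75

150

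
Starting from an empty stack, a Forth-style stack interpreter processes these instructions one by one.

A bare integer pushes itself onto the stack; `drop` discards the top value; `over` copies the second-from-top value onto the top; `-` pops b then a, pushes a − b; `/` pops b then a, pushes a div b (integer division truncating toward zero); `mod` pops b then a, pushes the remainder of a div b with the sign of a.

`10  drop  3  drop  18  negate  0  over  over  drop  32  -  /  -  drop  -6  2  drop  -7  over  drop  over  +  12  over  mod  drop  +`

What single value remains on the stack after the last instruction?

10     → [10]
drop   → []
3      → [3]
drop   → []
18     → [18]
negate → [-18]
0      → [-18, 0]
over   → [-18, 0, -18]
over   → [-18, 0, -18, 0]
drop   → [-18, 0, -18]
32     → [-18, 0, -18, 32]
-      → [-18, 0, -50]
/      → [-18, 0]
-      → [-18]
drop   → []
-6     → [-6]
2      → [-6, 2]
drop   → [-6]
-7     → [-6, -7]
over   → [-6, -7, -6]
drop   → [-6, -7]
over   → [-6, -7, -6]
+      → [-6, -13]
12     → [-6, -13, 12]
over   → [-6, -13, 12, -13]
mod    → [-6, -13, 12]
drop   → [-6, -13]
+      → [-19]

-19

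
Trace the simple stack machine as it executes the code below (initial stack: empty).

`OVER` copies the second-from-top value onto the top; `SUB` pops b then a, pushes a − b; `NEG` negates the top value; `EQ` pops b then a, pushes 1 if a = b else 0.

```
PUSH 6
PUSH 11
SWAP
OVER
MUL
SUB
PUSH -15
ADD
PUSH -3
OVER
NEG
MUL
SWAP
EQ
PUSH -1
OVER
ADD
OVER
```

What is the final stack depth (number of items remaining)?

3

PUSH 6   → 6
PUSH 11  → 6 11
SWAP     → 11 6
OVER     → 11 6 11
MUL      → 11 66
SUB      → -55
PUSH -15 → -55 -15
ADD      → -70
PUSH -3  → -70 -3
OVER     → -70 -3 -70
NEG      → -70 -3 70
MUL      → -70 -210
SWAP     → -210 -70
EQ       → 0
PUSH -1  → 0 -1
OVER     → 0 -1 0
ADD      → 0 -1
OVER     → 0 -1 0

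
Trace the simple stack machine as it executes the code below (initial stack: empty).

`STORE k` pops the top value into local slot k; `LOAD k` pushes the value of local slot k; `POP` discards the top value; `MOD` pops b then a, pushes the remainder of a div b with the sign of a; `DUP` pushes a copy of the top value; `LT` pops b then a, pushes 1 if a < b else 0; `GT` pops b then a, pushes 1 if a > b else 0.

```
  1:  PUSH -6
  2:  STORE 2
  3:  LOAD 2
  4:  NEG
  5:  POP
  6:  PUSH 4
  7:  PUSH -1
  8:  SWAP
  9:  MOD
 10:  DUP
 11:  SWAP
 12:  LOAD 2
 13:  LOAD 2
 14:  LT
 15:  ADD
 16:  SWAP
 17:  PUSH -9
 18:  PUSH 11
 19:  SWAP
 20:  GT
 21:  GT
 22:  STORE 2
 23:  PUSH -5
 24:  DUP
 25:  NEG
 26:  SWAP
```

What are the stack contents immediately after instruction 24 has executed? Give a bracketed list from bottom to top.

PUSH -6  -6
STORE 2  (empty)
LOAD 2   -6
NEG      6
POP      (empty)
PUSH 4   4
PUSH -1  4 -1
SWAP     -1 4
MOD      -1
DUP      -1 -1
SWAP     -1 -1
LOAD 2   -1 -1 -6
LOAD 2   -1 -1 -6 -6
LT       -1 -1 0
ADD      -1 -1
SWAP     -1 -1
PUSH -9  -1 -1 -9
PUSH 11  -1 -1 -9 11
SWAP     -1 -1 11 -9
GT       -1 -1 1
GT       -1 0
STORE 2  -1
PUSH -5  -1 -5
DUP      -1 -5 -5

[-1, -5, -5]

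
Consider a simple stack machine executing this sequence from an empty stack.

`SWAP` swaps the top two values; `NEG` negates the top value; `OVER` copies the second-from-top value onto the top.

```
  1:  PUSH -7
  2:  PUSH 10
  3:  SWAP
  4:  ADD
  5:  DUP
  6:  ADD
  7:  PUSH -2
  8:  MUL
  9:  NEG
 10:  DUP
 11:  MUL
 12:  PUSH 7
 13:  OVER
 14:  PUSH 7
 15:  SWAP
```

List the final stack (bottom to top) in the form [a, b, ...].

PUSH -7  [-7]
PUSH 10  [-7, 10]
SWAP     [10, -7]
ADD      [3]
DUP      [3, 3]
ADD      [6]
PUSH -2  [6, -2]
MUL      [-12]
NEG      [12]
DUP      [12, 12]
MUL      [144]
PUSH 7   [144, 7]
OVER     [144, 7, 144]
PUSH 7   [144, 7, 144, 7]
SWAP     [144, 7, 7, 144]

[144, 7, 7, 144]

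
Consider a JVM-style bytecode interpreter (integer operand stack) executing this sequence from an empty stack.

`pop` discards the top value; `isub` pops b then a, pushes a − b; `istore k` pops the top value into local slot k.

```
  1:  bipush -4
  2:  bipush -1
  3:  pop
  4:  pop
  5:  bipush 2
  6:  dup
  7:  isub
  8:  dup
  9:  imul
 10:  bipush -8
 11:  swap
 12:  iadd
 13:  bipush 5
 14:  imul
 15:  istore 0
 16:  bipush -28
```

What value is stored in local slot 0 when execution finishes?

-40

bipush -4  : [-4]
bipush -1  : [-4, -1]
pop        : [-4]
pop        : []
bipush 2   : [2]
dup        : [2, 2]
isub       : [0]
dup        : [0, 0]
imul       : [0]
bipush -8  : [0, -8]
swap       : [-8, 0]
iadd       : [-8]
bipush 5   : [-8, 5]
imul       : [-40]
istore 0   : []
bipush -28 : [-28]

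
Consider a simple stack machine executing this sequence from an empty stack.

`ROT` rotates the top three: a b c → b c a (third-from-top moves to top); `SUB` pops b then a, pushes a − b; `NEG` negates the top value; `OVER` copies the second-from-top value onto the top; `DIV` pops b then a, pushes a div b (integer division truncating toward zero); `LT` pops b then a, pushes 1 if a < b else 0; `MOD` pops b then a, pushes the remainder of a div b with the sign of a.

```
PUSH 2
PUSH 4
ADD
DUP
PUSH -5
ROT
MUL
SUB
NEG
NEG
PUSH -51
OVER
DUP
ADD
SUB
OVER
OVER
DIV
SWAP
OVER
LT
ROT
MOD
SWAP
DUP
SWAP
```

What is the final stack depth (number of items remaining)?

3

PUSH 2   -> 2
PUSH 4   -> 2 4
ADD      -> 6
DUP      -> 6 6
PUSH -5  -> 6 6 -5
ROT      -> 6 -5 6
MUL      -> 6 -30
SUB      -> 36
NEG      -> -36
NEG      -> 36
PUSH -51 -> 36 -51
OVER     -> 36 -51 36
DUP      -> 36 -51 36 36
ADD      -> 36 -51 72
SUB      -> 36 -123
OVER     -> 36 -123 36
OVER     -> 36 -123 36 -123
DIV      -> 36 -123 0
SWAP     -> 36 0 -123
OVER     -> 36 0 -123 0
LT       -> 36 0 1
ROT      -> 0 1 36
MOD      -> 0 1
SWAP     -> 1 0
DUP      -> 1 0 0
SWAP     -> 1 0 0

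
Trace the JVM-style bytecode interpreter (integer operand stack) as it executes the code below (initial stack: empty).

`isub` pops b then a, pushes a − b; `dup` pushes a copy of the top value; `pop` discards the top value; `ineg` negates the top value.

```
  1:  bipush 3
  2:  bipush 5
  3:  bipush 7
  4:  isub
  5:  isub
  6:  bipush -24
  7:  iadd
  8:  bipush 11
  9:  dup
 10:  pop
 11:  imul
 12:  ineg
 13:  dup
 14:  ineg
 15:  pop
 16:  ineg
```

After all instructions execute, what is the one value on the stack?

-209

bipush 3    [3]
bipush 5    [3, 5]
bipush 7    [3, 5, 7]
isub        [3, -2]
isub        [5]
bipush -24  [5, -24]
iadd        [-19]
bipush 11   [-19, 11]
dup         [-19, 11, 11]
pop         [-19, 11]
imul        [-209]
ineg        [209]
dup         [209, 209]
ineg        [209, -209]
pop         [209]
ineg        [-209]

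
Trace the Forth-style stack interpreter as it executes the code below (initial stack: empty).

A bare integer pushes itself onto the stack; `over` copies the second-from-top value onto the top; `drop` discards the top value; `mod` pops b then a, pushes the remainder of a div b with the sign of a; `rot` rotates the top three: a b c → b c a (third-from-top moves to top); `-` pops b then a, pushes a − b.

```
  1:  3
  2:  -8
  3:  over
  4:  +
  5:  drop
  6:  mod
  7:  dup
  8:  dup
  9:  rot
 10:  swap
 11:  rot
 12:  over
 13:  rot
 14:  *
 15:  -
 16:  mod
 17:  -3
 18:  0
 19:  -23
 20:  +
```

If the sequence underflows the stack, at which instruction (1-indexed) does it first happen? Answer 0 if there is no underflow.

3    : [3]
-8   : [3, -8]
over : [3, -8, 3]
+    : [3, -5]
drop : [3]
mod  — needs 2 operands, stack has 1 → underflow

6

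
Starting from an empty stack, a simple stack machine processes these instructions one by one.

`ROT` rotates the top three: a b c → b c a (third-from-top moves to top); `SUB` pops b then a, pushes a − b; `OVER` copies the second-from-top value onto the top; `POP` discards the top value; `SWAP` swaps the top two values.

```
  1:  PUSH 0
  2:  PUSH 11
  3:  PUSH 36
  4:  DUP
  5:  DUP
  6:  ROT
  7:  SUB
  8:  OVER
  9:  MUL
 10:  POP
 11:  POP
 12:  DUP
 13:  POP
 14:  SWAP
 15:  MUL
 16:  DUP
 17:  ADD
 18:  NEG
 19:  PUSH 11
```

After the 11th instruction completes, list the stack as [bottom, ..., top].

PUSH 0   0
PUSH 11  0 11
PUSH 36  0 11 36
DUP      0 11 36 36
DUP      0 11 36 36 36
ROT      0 11 36 36 36
SUB      0 11 36 0
OVER     0 11 36 0 36
MUL      0 11 36 0
POP      0 11 36
POP      0 11

[0, 11]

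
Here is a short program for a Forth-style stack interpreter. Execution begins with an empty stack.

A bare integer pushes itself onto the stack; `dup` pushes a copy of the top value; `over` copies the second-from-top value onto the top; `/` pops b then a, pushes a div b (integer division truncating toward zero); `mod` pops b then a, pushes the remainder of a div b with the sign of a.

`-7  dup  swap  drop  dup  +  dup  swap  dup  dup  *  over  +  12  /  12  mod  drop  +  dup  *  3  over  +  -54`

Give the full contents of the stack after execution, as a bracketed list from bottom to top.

-7   : -7
dup  : -7 -7
swap : -7 -7
drop : -7
dup  : -7 -7
+    : -14
dup  : -14 -14
swap : -14 -14
dup  : -14 -14 -14
dup  : -14 -14 -14 -14
*    : -14 -14 196
over : -14 -14 196 -14
+    : -14 -14 182
12   : -14 -14 182 12
/    : -14 -14 15
12   : -14 -14 15 12
mod  : -14 -14 3
drop : -14 -14
+    : -28
dup  : -28 -28
*    : 784
3    : 784 3
over : 784 3 784
+    : 784 787
-54  : 784 787 -54

[784, 787, -54]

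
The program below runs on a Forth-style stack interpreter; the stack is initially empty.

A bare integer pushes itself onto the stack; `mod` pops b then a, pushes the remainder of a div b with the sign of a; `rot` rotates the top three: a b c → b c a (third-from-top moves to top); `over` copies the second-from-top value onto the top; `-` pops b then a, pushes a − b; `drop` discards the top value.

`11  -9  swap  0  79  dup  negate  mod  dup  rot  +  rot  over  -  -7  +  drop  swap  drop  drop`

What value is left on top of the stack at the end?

11     → [11]
-9     → [11, -9]
swap   → [-9, 11]
0      → [-9, 11, 0]
79     → [-9, 11, 0, 79]
dup    → [-9, 11, 0, 79, 79]
negate → [-9, 11, 0, 79, -79]
mod    → [-9, 11, 0, 0]
dup    → [-9, 11, 0, 0, 0]
rot    → [-9, 11, 0, 0, 0]
+      → [-9, 11, 0, 0]
rot    → [-9, 0, 0, 11]
over   → [-9, 0, 0, 11, 0]
-      → [-9, 0, 0, 11]
-7     → [-9, 0, 0, 11, -7]
+      → [-9, 0, 0, 4]
drop   → [-9, 0, 0]
swap   → [-9, 0, 0]
drop   → [-9, 0]
drop   → [-9]

-9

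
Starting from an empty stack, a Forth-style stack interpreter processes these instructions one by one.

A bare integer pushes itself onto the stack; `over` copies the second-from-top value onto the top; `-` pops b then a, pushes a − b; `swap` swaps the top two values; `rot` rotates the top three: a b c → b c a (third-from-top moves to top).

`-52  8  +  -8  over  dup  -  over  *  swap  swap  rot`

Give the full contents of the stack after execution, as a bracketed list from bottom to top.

-52   -52
8     -52 8
+     -44
-8    -44 -8
over  -44 -8 -44
dup   -44 -8 -44 -44
-     -44 -8 0
over  -44 -8 0 -8
*     -44 -8 0
swap  -44 0 -8
swap  -44 -8 0
rot   -8 0 -44

[-8, 0, -44]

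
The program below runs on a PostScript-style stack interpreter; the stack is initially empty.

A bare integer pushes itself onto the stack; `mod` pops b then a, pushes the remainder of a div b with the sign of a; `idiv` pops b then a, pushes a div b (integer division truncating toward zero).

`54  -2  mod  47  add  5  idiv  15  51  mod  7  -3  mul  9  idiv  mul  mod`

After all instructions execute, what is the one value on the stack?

9

54   → 54
-2   → 54 -2
mod  → 0
47   → 0 47
add  → 47
5    → 47 5
idiv → 9
15   → 9 15
51   → 9 15 51
mod  → 9 15
7    → 9 15 7
-3   → 9 15 7 -3
mul  → 9 15 -21
9    → 9 15 -21 9
idiv → 9 15 -2
mul  → 9 -30
mod  → 9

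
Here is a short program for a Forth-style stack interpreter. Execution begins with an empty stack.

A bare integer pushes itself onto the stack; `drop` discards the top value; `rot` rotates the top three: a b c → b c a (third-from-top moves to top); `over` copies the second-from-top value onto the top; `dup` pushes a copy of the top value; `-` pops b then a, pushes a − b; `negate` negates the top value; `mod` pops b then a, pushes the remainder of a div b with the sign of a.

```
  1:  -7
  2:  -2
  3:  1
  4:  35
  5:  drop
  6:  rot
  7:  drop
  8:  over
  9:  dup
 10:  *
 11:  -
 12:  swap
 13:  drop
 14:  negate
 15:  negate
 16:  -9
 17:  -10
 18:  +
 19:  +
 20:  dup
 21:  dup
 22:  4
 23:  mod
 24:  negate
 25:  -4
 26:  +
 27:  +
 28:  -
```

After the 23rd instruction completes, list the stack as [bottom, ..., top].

-7      -7
-2      -7 -2
1       -7 -2 1
35      -7 -2 1 35
drop    -7 -2 1
rot     -2 1 -7
drop    -2 1
over    -2 1 -2
dup     -2 1 -2 -2
*       -2 1 4
-       -2 -3
swap    -3 -2
drop    -3
negate  3
negate  -3
-9      -3 -9
-10     -3 -9 -10
+       -3 -19
+       -22
dup     -22 -22
dup     -22 -22 -22
4       -22 -22 -22 4
mod     -22 -22 -2

[-22, -22, -2]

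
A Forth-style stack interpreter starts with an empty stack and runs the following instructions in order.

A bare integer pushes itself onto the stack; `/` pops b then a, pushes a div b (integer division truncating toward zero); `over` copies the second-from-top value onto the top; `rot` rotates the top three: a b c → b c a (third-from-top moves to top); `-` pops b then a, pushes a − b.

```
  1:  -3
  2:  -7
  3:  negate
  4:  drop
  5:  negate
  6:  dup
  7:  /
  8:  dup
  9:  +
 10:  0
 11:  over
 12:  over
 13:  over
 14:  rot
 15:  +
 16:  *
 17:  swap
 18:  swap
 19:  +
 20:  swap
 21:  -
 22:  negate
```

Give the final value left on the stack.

-3     → -3
-7     → -3 -7
negate → -3 7
drop   → -3
negate → 3
dup    → 3 3
/      → 1
dup    → 1 1
+      → 2
0      → 2 0
over   → 2 0 2
over   → 2 0 2 0
over   → 2 0 2 0 2
rot    → 2 0 0 2 2
+      → 2 0 0 4
*      → 2 0 0
swap   → 2 0 0
swap   → 2 0 0
+      → 2 0
swap   → 0 2
-      → -2
negate → 2

2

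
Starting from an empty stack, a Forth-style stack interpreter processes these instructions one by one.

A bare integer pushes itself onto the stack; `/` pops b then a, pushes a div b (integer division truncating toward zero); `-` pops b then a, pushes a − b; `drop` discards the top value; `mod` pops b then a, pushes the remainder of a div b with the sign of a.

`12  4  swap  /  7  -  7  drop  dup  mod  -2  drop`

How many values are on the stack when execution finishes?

1

12   : [12]
4    : [12, 4]
swap : [4, 12]
/    : [0]
7    : [0, 7]
-    : [-7]
7    : [-7, 7]
drop : [-7]
dup  : [-7, -7]
mod  : [0]
-2   : [0, -2]
drop : [0]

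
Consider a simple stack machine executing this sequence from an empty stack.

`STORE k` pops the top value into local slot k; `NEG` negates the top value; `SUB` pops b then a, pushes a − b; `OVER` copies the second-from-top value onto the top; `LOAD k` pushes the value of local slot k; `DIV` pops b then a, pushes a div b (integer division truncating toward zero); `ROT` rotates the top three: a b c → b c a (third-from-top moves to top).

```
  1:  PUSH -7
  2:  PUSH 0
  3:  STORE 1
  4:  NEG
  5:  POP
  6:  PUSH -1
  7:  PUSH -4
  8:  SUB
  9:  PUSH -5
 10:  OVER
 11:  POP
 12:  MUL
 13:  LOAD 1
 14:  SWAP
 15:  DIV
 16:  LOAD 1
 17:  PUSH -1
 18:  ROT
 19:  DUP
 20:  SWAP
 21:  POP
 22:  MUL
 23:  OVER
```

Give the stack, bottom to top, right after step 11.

PUSH -7  -7
PUSH 0   -7 0
STORE 1  -7
NEG      7
POP      (empty)
PUSH -1  -1
PUSH -4  -1 -4
SUB      3
PUSH -5  3 -5
OVER     3 -5 3
POP      3 -5

[3, -5]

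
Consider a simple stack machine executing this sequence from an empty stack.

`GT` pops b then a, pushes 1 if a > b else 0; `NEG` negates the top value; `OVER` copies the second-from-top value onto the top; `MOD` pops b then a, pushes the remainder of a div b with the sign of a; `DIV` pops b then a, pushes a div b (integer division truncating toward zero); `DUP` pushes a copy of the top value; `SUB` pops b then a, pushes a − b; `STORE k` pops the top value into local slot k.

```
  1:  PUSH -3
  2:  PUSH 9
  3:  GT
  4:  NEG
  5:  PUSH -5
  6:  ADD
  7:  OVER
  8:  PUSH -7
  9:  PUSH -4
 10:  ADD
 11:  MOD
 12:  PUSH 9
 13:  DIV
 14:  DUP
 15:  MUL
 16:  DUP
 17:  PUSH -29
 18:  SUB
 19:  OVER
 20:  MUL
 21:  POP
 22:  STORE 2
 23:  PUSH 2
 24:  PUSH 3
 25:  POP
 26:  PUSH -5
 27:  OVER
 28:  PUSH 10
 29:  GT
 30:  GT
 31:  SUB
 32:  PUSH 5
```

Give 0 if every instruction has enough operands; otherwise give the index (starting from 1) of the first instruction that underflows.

PUSH -3 → [-3]
PUSH 9  → [-3, 9]
GT      → [0]
NEG     → [0]
PUSH -5 → [0, -5]
ADD     → [-5]
OVER  — needs 2 operands, stack has 1 → underflow

7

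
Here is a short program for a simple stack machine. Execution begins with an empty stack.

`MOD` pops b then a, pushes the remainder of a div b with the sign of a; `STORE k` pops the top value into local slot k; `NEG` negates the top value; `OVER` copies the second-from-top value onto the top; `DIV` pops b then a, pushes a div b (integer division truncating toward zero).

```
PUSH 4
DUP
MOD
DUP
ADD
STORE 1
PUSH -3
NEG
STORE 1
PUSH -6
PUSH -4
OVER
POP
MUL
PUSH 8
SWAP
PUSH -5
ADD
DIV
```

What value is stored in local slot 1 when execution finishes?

3

PUSH 4   4
DUP      4 4
MOD      0
DUP      0 0
ADD      0
STORE 1  (empty)
PUSH -3  -3
NEG      3
STORE 1  (empty)
PUSH -6  -6
PUSH -4  -6 -4
OVER     -6 -4 -6
POP      -6 -4
MUL      24
PUSH 8   24 8
SWAP     8 24
PUSH -5  8 24 -5
ADD      8 19
DIV      0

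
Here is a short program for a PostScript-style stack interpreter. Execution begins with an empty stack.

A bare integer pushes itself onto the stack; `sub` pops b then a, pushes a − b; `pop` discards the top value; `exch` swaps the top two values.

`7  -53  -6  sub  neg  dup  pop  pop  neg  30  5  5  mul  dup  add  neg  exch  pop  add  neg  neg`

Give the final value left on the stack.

7     7
-53   7 -53
-6    7 -53 -6
sub   7 -47
neg   7 47
dup   7 47 47
pop   7 47
pop   7
neg   -7
30    -7 30
5     -7 30 5
5     -7 30 5 5
mul   -7 30 25
dup   -7 30 25 25
add   -7 30 50
neg   -7 30 -50
exch  -7 -50 30
pop   -7 -50
add   -57
neg   57
neg   -57

-57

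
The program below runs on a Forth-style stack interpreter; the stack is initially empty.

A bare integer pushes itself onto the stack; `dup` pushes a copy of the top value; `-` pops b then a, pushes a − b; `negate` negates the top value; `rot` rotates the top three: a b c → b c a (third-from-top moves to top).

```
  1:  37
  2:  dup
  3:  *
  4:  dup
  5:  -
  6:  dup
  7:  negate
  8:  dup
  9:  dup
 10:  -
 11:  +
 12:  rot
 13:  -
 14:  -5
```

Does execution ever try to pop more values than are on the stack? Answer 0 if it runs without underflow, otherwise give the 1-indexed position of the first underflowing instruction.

37      [37]
dup     [37, 37]
*       [1369]
dup     [1369, 1369]
-       [0]
dup     [0, 0]
negate  [0, 0]
dup     [0, 0, 0]
dup     [0, 0, 0, 0]
-       [0, 0, 0]
+       [0, 0]
rot  — needs 3 operands, stack has 2 → underflow

12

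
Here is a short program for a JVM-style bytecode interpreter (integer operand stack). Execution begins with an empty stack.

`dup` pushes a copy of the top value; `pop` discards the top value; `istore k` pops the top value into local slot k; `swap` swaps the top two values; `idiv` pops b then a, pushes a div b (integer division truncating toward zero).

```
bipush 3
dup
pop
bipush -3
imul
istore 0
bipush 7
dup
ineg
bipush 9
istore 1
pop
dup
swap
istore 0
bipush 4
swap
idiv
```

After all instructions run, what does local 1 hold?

9

bipush 3  → [3]
dup       → [3, 3]
pop       → [3]
bipush -3 → [3, -3]
imul      → [-9]
istore 0  → []
bipush 7  → [7]
dup       → [7, 7]
ineg      → [7, -7]
bipush 9  → [7, -7, 9]
istore 1  → [7, -7]
pop       → [7]
dup       → [7, 7]
swap      → [7, 7]
istore 0  → [7]
bipush 4  → [7, 4]
swap      → [4, 7]
idiv      → [0]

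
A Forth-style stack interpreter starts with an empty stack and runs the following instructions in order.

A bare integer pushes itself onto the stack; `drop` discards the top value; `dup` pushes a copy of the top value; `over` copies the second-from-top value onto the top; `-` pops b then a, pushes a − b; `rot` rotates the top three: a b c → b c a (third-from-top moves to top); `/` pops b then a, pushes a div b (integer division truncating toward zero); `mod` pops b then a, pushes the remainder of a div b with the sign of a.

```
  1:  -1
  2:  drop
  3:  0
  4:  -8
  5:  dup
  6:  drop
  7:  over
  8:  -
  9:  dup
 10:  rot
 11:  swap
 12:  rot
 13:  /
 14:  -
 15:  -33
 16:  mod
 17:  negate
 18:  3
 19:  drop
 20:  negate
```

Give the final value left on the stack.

-1     → -1
drop   → (empty)
0      → 0
-8     → 0 -8
dup    → 0 -8 -8
drop   → 0 -8
over   → 0 -8 0
-      → 0 -8
dup    → 0 -8 -8
rot    → -8 -8 0
swap   → -8 0 -8
rot    → 0 -8 -8
/      → 0 1
-      → -1
-33    → -1 -33
mod    → -1
negate → 1
3      → 1 3
drop   → 1
negate → -1

-1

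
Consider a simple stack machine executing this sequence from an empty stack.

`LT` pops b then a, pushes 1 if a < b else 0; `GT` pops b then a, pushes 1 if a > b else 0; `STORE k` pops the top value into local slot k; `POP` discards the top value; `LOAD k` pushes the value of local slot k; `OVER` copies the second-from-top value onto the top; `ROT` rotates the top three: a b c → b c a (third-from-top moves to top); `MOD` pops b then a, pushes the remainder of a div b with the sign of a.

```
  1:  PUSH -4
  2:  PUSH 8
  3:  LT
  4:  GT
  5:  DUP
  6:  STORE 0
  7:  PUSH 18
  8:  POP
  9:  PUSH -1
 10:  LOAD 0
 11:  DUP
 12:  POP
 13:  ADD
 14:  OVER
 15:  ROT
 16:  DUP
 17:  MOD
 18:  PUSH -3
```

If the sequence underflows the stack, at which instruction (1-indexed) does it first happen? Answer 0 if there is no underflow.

PUSH -4 → -4
PUSH 8  → -4 8
LT      → 1
GT  — needs 2 operands, stack has 1 → underflow

4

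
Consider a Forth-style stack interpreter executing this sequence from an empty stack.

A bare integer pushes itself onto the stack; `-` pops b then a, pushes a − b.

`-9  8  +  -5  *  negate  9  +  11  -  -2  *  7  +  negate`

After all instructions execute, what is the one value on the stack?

-9     : [-9]
8      : [-9, 8]
+      : [-1]
-5     : [-1, -5]
*      : [5]
negate : [-5]
9      : [-5, 9]
+      : [4]
11     : [4, 11]
-      : [-7]
-2     : [-7, -2]
*      : [14]
7      : [14, 7]
+      : [21]
negate : [-21]

-21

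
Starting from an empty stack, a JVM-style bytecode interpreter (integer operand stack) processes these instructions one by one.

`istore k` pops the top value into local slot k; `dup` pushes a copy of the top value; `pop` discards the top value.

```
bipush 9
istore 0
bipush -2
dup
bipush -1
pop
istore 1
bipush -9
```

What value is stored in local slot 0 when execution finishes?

9

bipush 9  -> [9]
istore 0  -> []
bipush -2 -> [-2]
dup       -> [-2, -2]
bipush -1 -> [-2, -2, -1]
pop       -> [-2, -2]
istore 1  -> [-2]
bipush -9 -> [-2, -9]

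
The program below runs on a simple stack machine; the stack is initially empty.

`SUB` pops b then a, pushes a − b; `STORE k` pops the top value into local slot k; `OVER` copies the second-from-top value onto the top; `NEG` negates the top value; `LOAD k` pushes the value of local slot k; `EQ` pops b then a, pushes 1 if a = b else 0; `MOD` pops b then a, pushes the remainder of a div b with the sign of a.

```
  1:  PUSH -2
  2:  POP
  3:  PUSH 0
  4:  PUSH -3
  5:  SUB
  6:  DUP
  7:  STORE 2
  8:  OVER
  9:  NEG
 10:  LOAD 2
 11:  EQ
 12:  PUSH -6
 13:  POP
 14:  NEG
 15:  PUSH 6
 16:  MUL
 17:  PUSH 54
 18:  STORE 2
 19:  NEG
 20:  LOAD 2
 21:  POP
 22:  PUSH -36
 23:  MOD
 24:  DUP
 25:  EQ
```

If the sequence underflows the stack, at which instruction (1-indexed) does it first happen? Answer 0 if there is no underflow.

8

PUSH -2  -2
POP      (empty)
PUSH 0   0
PUSH -3  0 -3
SUB      3
DUP      3 3
STORE 2  3
OVER  — needs 2 operands, stack has 1 → underflow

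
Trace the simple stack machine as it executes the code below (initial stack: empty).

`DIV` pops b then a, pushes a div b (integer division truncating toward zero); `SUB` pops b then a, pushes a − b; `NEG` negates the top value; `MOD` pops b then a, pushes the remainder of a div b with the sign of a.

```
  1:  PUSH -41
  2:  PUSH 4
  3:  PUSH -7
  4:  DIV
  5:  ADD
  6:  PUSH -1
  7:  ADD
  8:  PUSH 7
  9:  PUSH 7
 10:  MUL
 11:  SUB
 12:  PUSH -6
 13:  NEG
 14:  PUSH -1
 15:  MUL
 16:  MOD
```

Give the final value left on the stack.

PUSH -41 → [-41]
PUSH 4   → [-41, 4]
PUSH -7  → [-41, 4, -7]
DIV      → [-41, 0]
ADD      → [-41]
PUSH -1  → [-41, -1]
ADD      → [-42]
PUSH 7   → [-42, 7]
PUSH 7   → [-42, 7, 7]
MUL      → [-42, 49]
SUB      → [-91]
PUSH -6  → [-91, -6]
NEG      → [-91, 6]
PUSH -1  → [-91, 6, -1]
MUL      → [-91, -6]
MOD      → [-1]

-1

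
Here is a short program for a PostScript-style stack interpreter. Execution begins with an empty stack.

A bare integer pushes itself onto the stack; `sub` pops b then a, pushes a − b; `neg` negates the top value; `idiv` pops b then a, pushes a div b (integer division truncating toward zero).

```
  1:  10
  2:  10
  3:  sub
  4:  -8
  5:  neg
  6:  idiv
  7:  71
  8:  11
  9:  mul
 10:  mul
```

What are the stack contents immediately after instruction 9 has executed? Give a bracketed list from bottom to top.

10   -> 10
10   -> 10 10
sub  -> 0
-8   -> 0 -8
neg  -> 0 8
idiv -> 0
71   -> 0 71
11   -> 0 71 11
mul  -> 0 781

[0, 781]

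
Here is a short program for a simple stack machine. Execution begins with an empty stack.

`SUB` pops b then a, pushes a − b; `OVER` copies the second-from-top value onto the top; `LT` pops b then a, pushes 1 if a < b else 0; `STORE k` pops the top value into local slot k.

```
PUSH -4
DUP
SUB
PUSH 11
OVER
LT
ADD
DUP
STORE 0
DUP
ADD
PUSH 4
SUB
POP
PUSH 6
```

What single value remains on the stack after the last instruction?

PUSH -4 -> -4
DUP     -> -4 -4
SUB     -> 0
PUSH 11 -> 0 11
OVER    -> 0 11 0
LT      -> 0 0
ADD     -> 0
DUP     -> 0 0
STORE 0 -> 0
DUP     -> 0 0
ADD     -> 0
PUSH 4  -> 0 4
SUB     -> -4
POP     -> (empty)
PUSH 6  -> 6

6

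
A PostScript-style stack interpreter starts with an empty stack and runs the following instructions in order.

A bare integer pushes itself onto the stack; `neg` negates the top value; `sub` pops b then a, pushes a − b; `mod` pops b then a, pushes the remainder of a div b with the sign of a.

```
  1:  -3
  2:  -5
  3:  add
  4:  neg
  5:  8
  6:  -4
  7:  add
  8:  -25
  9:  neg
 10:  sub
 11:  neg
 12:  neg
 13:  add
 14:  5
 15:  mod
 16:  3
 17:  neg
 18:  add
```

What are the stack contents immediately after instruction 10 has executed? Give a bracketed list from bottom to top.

-3   [-3]
-5   [-3, -5]
add  [-8]
neg  [8]
8    [8, 8]
-4   [8, 8, -4]
add  [8, 4]
-25  [8, 4, -25]
neg  [8, 4, 25]
sub  [8, -21]

[8, -21]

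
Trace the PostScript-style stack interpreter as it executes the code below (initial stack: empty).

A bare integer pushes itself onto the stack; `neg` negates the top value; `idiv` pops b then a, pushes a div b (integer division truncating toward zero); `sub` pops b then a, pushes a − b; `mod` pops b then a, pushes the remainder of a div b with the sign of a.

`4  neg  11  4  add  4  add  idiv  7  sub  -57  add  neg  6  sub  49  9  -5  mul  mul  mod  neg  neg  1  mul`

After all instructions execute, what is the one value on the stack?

58

4     [4]
neg   [-4]
11    [-4, 11]
4     [-4, 11, 4]
add   [-4, 15]
4     [-4, 15, 4]
add   [-4, 19]
idiv  [0]
7     [0, 7]
sub   [-7]
-57   [-7, -57]
add   [-64]
neg   [64]
6     [64, 6]
sub   [58]
49    [58, 49]
9     [58, 49, 9]
-5    [58, 49, 9, -5]
mul   [58, 49, -45]
mul   [58, -2205]
mod   [58]
neg   [-58]
neg   [58]
1     [58, 1]
mul   [58]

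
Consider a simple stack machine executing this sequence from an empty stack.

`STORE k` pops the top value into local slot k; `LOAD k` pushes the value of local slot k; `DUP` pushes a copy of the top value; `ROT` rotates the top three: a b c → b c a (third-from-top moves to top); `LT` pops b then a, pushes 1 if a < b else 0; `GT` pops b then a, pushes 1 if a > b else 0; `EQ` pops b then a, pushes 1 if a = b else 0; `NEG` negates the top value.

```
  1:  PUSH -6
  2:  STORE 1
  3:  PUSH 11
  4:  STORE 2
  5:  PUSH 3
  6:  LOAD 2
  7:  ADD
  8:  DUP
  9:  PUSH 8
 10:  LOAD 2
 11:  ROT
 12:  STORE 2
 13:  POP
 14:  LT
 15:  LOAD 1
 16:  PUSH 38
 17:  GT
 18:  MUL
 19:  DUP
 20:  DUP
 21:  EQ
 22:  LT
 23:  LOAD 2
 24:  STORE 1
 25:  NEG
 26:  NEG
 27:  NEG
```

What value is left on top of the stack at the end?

-1

PUSH -6  [-6]
STORE 1  []
PUSH 11  [11]
STORE 2  []
PUSH 3   [3]
LOAD 2   [3, 11]
ADD      [14]
DUP      [14, 14]
PUSH 8   [14, 14, 8]
LOAD 2   [14, 14, 8, 11]
ROT      [14, 8, 11, 14]
STORE 2  [14, 8, 11]
POP      [14, 8]
LT       [0]
LOAD 1   [0, -6]
PUSH 38  [0, -6, 38]
GT       [0, 0]
MUL      [0]
DUP      [0, 0]
DUP      [0, 0, 0]
EQ       [0, 1]
LT       [1]
LOAD 2   [1, 14]
STORE 1  [1]
NEG      [-1]
NEG      [1]
NEG      [-1]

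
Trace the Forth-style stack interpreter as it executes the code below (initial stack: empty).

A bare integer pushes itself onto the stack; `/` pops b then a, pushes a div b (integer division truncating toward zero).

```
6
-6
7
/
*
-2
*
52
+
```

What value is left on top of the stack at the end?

6  → [6]
-6 → [6, -6]
7  → [6, -6, 7]
/  → [6, 0]
*  → [0]
-2 → [0, -2]
*  → [0]
52 → [0, 52]
+  → [52]

52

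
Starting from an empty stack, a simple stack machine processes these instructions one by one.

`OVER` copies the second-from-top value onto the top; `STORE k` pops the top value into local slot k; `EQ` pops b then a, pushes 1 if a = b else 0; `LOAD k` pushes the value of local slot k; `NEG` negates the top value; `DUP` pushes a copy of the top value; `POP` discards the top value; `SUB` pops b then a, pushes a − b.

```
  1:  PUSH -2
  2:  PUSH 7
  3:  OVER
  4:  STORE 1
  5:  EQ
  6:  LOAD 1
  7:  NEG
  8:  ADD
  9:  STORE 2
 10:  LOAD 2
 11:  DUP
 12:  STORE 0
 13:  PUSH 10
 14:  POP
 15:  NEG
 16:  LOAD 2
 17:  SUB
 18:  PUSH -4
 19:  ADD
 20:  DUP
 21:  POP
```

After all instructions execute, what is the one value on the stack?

-8

PUSH -2 → [-2]
PUSH 7  → [-2, 7]
OVER    → [-2, 7, -2]
STORE 1 → [-2, 7]
EQ      → [0]
LOAD 1  → [0, -2]
NEG     → [0, 2]
ADD     → [2]
STORE 2 → []
LOAD 2  → [2]
DUP     → [2, 2]
STORE 0 → [2]
PUSH 10 → [2, 10]
POP     → [2]
NEG     → [-2]
LOAD 2  → [-2, 2]
SUB     → [-4]
PUSH -4 → [-4, -4]
ADD     → [-8]
DUP     → [-8, -8]
POP     → [-8]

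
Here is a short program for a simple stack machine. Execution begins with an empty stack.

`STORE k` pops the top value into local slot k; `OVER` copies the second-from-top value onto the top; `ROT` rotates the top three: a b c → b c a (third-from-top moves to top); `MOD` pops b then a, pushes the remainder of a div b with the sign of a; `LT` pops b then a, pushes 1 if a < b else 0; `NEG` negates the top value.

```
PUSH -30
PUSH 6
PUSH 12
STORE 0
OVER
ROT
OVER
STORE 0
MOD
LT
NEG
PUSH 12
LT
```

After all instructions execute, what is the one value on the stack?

1

PUSH -30 -> -30
PUSH 6   -> -30 6
PUSH 12  -> -30 6 12
STORE 0  -> -30 6
OVER     -> -30 6 -30
ROT      -> 6 -30 -30
OVER     -> 6 -30 -30 -30
STORE 0  -> 6 -30 -30
MOD      -> 6 0
LT       -> 0
NEG      -> 0
PUSH 12  -> 0 12
LT       -> 1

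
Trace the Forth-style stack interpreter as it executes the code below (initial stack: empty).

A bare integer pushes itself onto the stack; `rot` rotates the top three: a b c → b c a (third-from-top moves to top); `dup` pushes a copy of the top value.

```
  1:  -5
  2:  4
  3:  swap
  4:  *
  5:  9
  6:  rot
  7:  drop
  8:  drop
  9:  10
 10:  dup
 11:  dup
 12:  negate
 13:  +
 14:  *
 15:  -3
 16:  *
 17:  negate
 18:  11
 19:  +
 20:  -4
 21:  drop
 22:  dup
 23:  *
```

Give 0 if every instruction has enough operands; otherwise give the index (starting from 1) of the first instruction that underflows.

6

-5    -5
4     -5 4
swap  4 -5
*     -20
9     -20 9
rot  — needs 3 operands, stack has 2 → underflow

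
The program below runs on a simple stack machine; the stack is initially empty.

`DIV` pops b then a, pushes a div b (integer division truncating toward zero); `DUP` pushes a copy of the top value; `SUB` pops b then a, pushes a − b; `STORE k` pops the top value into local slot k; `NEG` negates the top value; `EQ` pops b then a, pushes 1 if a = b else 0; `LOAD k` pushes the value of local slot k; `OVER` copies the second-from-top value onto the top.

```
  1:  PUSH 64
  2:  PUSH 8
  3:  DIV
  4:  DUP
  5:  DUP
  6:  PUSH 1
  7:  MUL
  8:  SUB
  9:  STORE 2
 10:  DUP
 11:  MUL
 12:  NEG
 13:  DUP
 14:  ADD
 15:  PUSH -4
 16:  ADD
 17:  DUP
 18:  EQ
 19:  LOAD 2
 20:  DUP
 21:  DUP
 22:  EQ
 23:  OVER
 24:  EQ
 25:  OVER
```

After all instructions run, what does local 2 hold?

0

PUSH 64 -> 64
PUSH 8  -> 64 8
DIV     -> 8
DUP     -> 8 8
DUP     -> 8 8 8
PUSH 1  -> 8 8 8 1
MUL     -> 8 8 8
SUB     -> 8 0
STORE 2 -> 8
DUP     -> 8 8
MUL     -> 64
NEG     -> -64
DUP     -> -64 -64
ADD     -> -128
PUSH -4 -> -128 -4
ADD     -> -132
DUP     -> -132 -132
EQ      -> 1
LOAD 2  -> 1 0
DUP     -> 1 0 0
DUP     -> 1 0 0 0
EQ      -> 1 0 1
OVER    -> 1 0 1 0
EQ      -> 1 0 0
OVER    -> 1 0 0 0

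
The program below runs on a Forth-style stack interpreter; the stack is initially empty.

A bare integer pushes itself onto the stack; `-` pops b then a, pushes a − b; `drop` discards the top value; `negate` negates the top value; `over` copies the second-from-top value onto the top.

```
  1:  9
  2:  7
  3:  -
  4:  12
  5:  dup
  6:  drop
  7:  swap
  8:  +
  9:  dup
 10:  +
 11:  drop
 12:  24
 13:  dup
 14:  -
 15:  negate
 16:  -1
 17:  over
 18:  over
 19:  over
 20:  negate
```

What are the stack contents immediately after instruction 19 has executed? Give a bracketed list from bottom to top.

9      → [9]
7      → [9, 7]
-      → [2]
12     → [2, 12]
dup    → [2, 12, 12]
drop   → [2, 12]
swap   → [12, 2]
+      → [14]
dup    → [14, 14]
+      → [28]
drop   → []
24     → [24]
dup    → [24, 24]
-      → [0]
negate → [0]
-1     → [0, -1]
over   → [0, -1, 0]
over   → [0, -1, 0, -1]
over   → [0, -1, 0, -1, 0]

[0, -1, 0, -1, 0]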